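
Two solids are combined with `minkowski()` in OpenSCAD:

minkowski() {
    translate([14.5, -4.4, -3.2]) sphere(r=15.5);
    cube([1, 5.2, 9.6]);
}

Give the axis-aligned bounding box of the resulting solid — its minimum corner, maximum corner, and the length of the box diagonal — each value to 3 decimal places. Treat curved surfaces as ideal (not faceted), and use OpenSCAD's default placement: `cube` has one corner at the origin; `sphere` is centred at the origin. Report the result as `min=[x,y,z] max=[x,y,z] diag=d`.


A = translate([14.5, -4.4, -3.2]) sphere(r=15.5) → bbox [-1,-19.9,-18.7] .. [30,11.1,12.3]
B = cube([1, 5.2, 9.6]) → bbox [0,0,0] .. [1,5.2,9.6]
lo = A.lo+B.lo = [-1+0, -19.9+0, -18.7+0] = [-1.000,-19.900,-18.700]
hi = A.hi+B.hi = [30+1, 11.1+5.2, 12.3+9.6] = [31.000,16.300,21.900]
diag = √(32²+36.2²+40.6²) = √3982.8 = 63.109

min=[-1.000,-19.900,-18.700] max=[31.000,16.300,21.900] diag=63.109


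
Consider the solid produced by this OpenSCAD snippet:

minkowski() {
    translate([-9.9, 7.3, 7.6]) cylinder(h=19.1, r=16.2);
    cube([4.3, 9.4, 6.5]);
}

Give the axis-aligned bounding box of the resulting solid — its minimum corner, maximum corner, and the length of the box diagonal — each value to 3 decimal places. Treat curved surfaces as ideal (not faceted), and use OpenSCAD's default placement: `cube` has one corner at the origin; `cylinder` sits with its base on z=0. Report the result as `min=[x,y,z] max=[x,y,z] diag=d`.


min=[-26.100,-8.900,7.600] max=[10.600,32.900,33.200] diag=61.233

A = translate([-9.9, 7.3, 7.6]) cylinder(h=19.1, r=16.2) → bbox [-26.1,-8.9,7.6] .. [6.3,23.5,26.7]
B = cube([4.3, 9.4, 6.5]) → bbox [0,0,0] .. [4.3,9.4,6.5]
lo = A.lo+B.lo = [-26.1+0, -8.9+0, 7.6+0] = [-26.100,-8.900,7.600]
hi = A.hi+B.hi = [6.3+4.3, 23.5+9.4, 26.7+6.5] = [10.600,32.900,33.200]
diag = √(36.7²+41.8²+25.6²) = √3749.49 = 61.233


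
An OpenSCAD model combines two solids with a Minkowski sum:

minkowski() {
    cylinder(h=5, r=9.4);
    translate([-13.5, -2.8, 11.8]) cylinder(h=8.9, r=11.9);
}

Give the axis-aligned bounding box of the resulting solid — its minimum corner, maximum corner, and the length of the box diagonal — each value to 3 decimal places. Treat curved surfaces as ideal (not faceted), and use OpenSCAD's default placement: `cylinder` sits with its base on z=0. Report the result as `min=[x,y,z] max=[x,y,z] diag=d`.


min=[-34.800,-24.100,11.800] max=[7.800,18.500,25.700] diag=61.828

A = translate([-13.5, -2.8, 11.8]) cylinder(h=8.9, r=11.9) → bbox [-25.4,-14.7,11.8] .. [-1.6,9.1,20.7]
B = cylinder(h=5, r=9.4) → bbox [-9.4,-9.4,0] .. [9.4,9.4,5]
lo = A.lo+B.lo = [-25.4-9.4, -14.7-9.4, 11.8+0] = [-34.800,-24.100,11.800]
hi = A.hi+B.hi = [-1.6+9.4, 9.1+9.4, 20.7+5] = [7.800,18.500,25.700]
diag = √(42.6²+42.6²+13.9²) = √3822.73 = 61.828


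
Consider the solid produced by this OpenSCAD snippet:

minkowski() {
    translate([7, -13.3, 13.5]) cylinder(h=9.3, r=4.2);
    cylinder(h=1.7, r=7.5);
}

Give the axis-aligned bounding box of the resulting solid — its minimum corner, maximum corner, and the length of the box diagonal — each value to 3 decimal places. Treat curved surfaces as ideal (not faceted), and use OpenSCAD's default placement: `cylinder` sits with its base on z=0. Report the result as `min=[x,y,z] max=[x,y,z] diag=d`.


min=[-4.700,-25.000,13.500] max=[18.700,-1.600,24.500] diag=34.873

A = translate([7, -13.3, 13.5]) cylinder(h=9.3, r=4.2) → bbox [2.8,-17.5,13.5] .. [11.2,-9.1,22.8]
B = cylinder(h=1.7, r=7.5) → bbox [-7.5,-7.5,0] .. [7.5,7.5,1.7]
lo = A.lo+B.lo = [2.8-7.5, -17.5-7.5, 13.5+0] = [-4.700,-25.000,13.500]
hi = A.hi+B.hi = [11.2+7.5, -9.1+7.5, 22.8+1.7] = [18.700,-1.600,24.500]
diag = √(23.4²+23.4²+11²) = √1216.12 = 34.873


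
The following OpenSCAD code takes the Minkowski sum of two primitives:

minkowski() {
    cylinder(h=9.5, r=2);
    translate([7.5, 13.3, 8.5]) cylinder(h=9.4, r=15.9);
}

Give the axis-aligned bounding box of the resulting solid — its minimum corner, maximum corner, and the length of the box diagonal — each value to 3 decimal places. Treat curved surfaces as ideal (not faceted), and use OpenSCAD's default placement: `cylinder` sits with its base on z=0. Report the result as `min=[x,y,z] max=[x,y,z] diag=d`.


A = translate([7.5, 13.3, 8.5]) cylinder(h=9.4, r=15.9) → bbox [-8.4,-2.6,8.5] .. [23.4,29.2,17.9]
B = cylinder(h=9.5, r=2) → bbox [-2,-2,0] .. [2,2,9.5]
lo = A.lo+B.lo = [-8.4-2, -2.6-2, 8.5+0] = [-10.400,-4.600,8.500]
hi = A.hi+B.hi = [23.4+2, 29.2+2, 17.9+9.5] = [25.400,31.200,27.400]
diag = √(35.8²+35.8²+18.9²) = √2920.49 = 54.042

min=[-10.400,-4.600,8.500] max=[25.400,31.200,27.400] diag=54.042


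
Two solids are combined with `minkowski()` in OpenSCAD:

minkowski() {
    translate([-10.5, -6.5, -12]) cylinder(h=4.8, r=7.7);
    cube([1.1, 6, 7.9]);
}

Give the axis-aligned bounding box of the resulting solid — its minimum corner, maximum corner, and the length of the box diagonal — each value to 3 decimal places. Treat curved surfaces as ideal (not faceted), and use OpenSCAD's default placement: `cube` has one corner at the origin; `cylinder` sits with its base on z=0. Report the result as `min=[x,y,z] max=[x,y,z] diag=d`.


A = translate([-10.5, -6.5, -12]) cylinder(h=4.8, r=7.7) → bbox [-18.2,-14.2,-12] .. [-2.8,1.2,-7.2]
B = cube([1.1, 6, 7.9]) → bbox [0,0,0] .. [1.1,6,7.9]
lo = A.lo+B.lo = [-18.2+0, -14.2+0, -12+0] = [-18.200,-14.200,-12.000]
hi = A.hi+B.hi = [-2.8+1.1, 1.2+6, -7.2+7.9] = [-1.700,7.200,0.700]
diag = √(16.5²+21.4²+12.7²) = √891.5 = 29.858

min=[-18.200,-14.200,-12.000] max=[-1.700,7.200,0.700] diag=29.858


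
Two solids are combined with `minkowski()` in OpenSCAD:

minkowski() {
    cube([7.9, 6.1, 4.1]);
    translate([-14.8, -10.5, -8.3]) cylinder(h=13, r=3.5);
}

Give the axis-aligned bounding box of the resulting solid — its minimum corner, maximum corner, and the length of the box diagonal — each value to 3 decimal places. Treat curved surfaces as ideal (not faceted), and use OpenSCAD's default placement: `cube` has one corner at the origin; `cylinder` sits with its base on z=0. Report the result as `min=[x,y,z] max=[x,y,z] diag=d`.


A = translate([-14.8, -10.5, -8.3]) cylinder(h=13, r=3.5) → bbox [-18.3,-14,-8.3] .. [-11.3,-7,4.7]
B = cube([7.9, 6.1, 4.1]) → bbox [0,0,0] .. [7.9,6.1,4.1]
lo = A.lo+B.lo = [-18.3+0, -14+0, -8.3+0] = [-18.300,-14.000,-8.300]
hi = A.hi+B.hi = [-11.3+7.9, -7+6.1, 4.7+4.1] = [-3.400,-0.900,8.800]
diag = √(14.9²+13.1²+17.1²) = √686.03 = 26.192

min=[-18.300,-14.000,-8.300] max=[-3.400,-0.900,8.800] diag=26.192


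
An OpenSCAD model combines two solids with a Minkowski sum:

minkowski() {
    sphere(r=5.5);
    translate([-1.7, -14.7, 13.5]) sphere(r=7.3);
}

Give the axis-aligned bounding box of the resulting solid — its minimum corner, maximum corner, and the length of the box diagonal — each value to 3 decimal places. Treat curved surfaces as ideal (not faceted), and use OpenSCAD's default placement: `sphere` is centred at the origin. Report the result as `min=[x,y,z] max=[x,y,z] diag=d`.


min=[-14.500,-27.500,0.700] max=[11.100,-1.900,26.300] diag=44.341

A = translate([-1.7, -14.7, 13.5]) sphere(r=7.3) → bbox [-9,-22,6.2] .. [5.6,-7.4,20.8]
B = sphere(r=5.5) → bbox [-5.5,-5.5,-5.5] .. [5.5,5.5,5.5]
lo = A.lo+B.lo = [-9-5.5, -22-5.5, 6.2-5.5] = [-14.500,-27.500,0.700]
hi = A.hi+B.hi = [5.6+5.5, -7.4+5.5, 20.8+5.5] = [11.100,-1.900,26.300]
diag = √(25.6²+25.6²+25.6²) = √1966.08 = 44.341


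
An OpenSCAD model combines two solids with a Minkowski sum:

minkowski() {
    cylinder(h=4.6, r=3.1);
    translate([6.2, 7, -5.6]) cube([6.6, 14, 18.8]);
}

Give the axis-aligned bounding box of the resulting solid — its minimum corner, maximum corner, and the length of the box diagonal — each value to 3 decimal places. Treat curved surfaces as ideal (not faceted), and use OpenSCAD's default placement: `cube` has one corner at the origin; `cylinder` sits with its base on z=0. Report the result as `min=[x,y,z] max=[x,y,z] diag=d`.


A = translate([6.2, 7, -5.6]) cube([6.6, 14, 18.8]) → bbox [6.2,7,-5.6] .. [12.8,21,13.2]
B = cylinder(h=4.6, r=3.1) → bbox [-3.1,-3.1,0] .. [3.1,3.1,4.6]
lo = A.lo+B.lo = [6.2-3.1, 7-3.1, -5.6+0] = [3.100,3.900,-5.600]
hi = A.hi+B.hi = [12.8+3.1, 21+3.1, 13.2+4.6] = [15.900,24.100,17.800]
diag = √(12.8²+20.2²+23.4²) = √1119.44 = 33.458

min=[3.100,3.900,-5.600] max=[15.900,24.100,17.800] diag=33.458


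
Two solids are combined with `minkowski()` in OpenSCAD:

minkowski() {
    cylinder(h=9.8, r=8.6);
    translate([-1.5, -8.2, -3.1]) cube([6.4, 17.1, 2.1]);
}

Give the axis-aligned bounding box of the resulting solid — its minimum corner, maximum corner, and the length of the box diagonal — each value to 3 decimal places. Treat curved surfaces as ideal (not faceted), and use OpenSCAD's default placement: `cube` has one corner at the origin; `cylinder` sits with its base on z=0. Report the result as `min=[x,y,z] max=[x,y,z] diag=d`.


min=[-10.100,-16.800,-3.100] max=[13.500,17.500,8.800] diag=43.302

A = translate([-1.5, -8.2, -3.1]) cube([6.4, 17.1, 2.1]) → bbox [-1.5,-8.2,-3.1] .. [4.9,8.9,-1]
B = cylinder(h=9.8, r=8.6) → bbox [-8.6,-8.6,0] .. [8.6,8.6,9.8]
lo = A.lo+B.lo = [-1.5-8.6, -8.2-8.6, -3.1+0] = [-10.100,-16.800,-3.100]
hi = A.hi+B.hi = [4.9+8.6, 8.9+8.6, -1+9.8] = [13.500,17.500,8.800]
diag = √(23.6²+34.3²+11.9²) = √1875.06 = 43.302


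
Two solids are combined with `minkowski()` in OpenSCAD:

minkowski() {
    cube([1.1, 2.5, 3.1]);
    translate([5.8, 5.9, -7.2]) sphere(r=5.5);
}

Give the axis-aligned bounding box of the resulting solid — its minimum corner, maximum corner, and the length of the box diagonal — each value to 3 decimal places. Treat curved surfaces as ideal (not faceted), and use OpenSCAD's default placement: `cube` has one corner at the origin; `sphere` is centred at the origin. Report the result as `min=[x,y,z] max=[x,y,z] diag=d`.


A = translate([5.8, 5.9, -7.2]) sphere(r=5.5) → bbox [0.3,0.4,-12.7] .. [11.3,11.4,-1.7]
B = cube([1.1, 2.5, 3.1]) → bbox [0,0,0] .. [1.1,2.5,3.1]
lo = A.lo+B.lo = [0.3+0, 0.4+0, -12.7+0] = [0.300,0.400,-12.700]
hi = A.hi+B.hi = [11.3+1.1, 11.4+2.5, -1.7+3.1] = [12.400,13.900,1.400]
diag = √(12.1²+13.5²+14.1²) = √527.47 = 22.967

min=[0.300,0.400,-12.700] max=[12.400,13.900,1.400] diag=22.967


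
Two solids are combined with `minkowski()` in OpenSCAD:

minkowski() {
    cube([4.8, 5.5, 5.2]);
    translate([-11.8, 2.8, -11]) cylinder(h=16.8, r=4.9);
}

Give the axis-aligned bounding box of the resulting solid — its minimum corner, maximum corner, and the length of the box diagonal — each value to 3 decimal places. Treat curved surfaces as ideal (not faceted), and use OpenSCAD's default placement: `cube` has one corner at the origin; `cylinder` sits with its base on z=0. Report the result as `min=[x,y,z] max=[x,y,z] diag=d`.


A = translate([-11.8, 2.8, -11]) cylinder(h=16.8, r=4.9) → bbox [-16.7,-2.1,-11] .. [-6.9,7.7,5.8]
B = cube([4.8, 5.5, 5.2]) → bbox [0,0,0] .. [4.8,5.5,5.2]
lo = A.lo+B.lo = [-16.7+0, -2.1+0, -11+0] = [-16.700,-2.100,-11.000]
hi = A.hi+B.hi = [-6.9+4.8, 7.7+5.5, 5.8+5.2] = [-2.100,13.200,11.000]
diag = √(14.6²+15.3²+22²) = √931.25 = 30.516

min=[-16.700,-2.100,-11.000] max=[-2.100,13.200,11.000] diag=30.516


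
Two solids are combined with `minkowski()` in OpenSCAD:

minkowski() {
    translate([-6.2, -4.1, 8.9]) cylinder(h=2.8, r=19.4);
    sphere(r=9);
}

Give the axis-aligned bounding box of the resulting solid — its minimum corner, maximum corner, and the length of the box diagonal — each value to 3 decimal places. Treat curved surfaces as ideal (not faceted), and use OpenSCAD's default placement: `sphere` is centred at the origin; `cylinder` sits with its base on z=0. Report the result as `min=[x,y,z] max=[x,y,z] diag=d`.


A = translate([-6.2, -4.1, 8.9]) cylinder(h=2.8, r=19.4) → bbox [-25.6,-23.5,8.9] .. [13.2,15.3,11.7]
B = sphere(r=9) → bbox [-9,-9,-9] .. [9,9,9]
lo = A.lo+B.lo = [-25.6-9, -23.5-9, 8.9-9] = [-34.600,-32.500,-0.100]
hi = A.hi+B.hi = [13.2+9, 15.3+9, 11.7+9] = [22.200,24.300,20.700]
diag = √(56.8²+56.8²+20.8²) = √6885.12 = 82.977

min=[-34.600,-32.500,-0.100] max=[22.200,24.300,20.700] diag=82.977


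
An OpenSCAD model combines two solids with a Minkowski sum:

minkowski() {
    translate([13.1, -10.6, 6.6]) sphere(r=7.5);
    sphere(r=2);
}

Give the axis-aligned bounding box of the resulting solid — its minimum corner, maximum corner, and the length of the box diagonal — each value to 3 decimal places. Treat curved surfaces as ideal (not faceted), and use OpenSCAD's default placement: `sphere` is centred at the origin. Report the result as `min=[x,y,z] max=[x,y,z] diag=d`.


A = translate([13.1, -10.6, 6.6]) sphere(r=7.5) → bbox [5.6,-18.1,-0.9] .. [20.6,-3.1,14.1]
B = sphere(r=2) → bbox [-2,-2,-2] .. [2,2,2]
lo = A.lo+B.lo = [5.6-2, -18.1-2, -0.9-2] = [3.600,-20.100,-2.900]
hi = A.hi+B.hi = [20.6+2, -3.1+2, 14.1+2] = [22.600,-1.100,16.100]
diag = √(19²+19²+19²) = √1083 = 32.909

min=[3.600,-20.100,-2.900] max=[22.600,-1.100,16.100] diag=32.909


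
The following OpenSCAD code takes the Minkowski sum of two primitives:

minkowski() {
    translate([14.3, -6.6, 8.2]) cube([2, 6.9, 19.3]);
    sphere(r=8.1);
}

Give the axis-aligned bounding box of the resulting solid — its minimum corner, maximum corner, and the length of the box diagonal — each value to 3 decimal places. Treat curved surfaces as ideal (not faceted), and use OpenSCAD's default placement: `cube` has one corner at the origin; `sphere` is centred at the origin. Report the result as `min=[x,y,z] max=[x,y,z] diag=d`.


min=[6.200,-14.700,0.100] max=[24.400,8.400,35.600] diag=46.099

A = translate([14.3, -6.6, 8.2]) cube([2, 6.9, 19.3]) → bbox [14.3,-6.6,8.2] .. [16.3,0.3,27.5]
B = sphere(r=8.1) → bbox [-8.1,-8.1,-8.1] .. [8.1,8.1,8.1]
lo = A.lo+B.lo = [14.3-8.1, -6.6-8.1, 8.2-8.1] = [6.200,-14.700,0.100]
hi = A.hi+B.hi = [16.3+8.1, 0.3+8.1, 27.5+8.1] = [24.400,8.400,35.600]
diag = √(18.2²+23.1²+35.5²) = √2125.1 = 46.099


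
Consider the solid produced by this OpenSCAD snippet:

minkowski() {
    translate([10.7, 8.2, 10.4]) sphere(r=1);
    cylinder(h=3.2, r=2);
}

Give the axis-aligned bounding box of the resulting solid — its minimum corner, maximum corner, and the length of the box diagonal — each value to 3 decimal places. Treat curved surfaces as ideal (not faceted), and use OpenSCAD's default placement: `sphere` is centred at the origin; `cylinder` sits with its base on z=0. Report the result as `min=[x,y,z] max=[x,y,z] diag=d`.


A = translate([10.7, 8.2, 10.4]) sphere(r=1) → bbox [9.7,7.2,9.4] .. [11.7,9.2,11.4]
B = cylinder(h=3.2, r=2) → bbox [-2,-2,0] .. [2,2,3.2]
lo = A.lo+B.lo = [9.7-2, 7.2-2, 9.4+0] = [7.700,5.200,9.400]
hi = A.hi+B.hi = [11.7+2, 9.2+2, 11.4+3.2] = [13.700,11.200,14.600]
diag = √(6²+6²+5.2²) = √99.04 = 9.952

min=[7.700,5.200,9.400] max=[13.700,11.200,14.600] diag=9.952


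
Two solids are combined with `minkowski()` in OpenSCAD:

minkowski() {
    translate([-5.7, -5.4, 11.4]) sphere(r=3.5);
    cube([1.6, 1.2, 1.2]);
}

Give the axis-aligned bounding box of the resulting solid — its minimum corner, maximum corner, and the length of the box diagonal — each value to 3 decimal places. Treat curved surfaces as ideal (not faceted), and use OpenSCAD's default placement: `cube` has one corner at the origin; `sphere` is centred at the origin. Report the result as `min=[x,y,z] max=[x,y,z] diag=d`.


A = translate([-5.7, -5.4, 11.4]) sphere(r=3.5) → bbox [-9.2,-8.9,7.9] .. [-2.2,-1.9,14.9]
B = cube([1.6, 1.2, 1.2]) → bbox [0,0,0] .. [1.6,1.2,1.2]
lo = A.lo+B.lo = [-9.2+0, -8.9+0, 7.9+0] = [-9.200,-8.900,7.900]
hi = A.hi+B.hi = [-2.2+1.6, -1.9+1.2, 14.9+1.2] = [-0.600,-0.700,16.100]
diag = √(8.6²+8.2²+8.2²) = √208.44 = 14.437

min=[-9.200,-8.900,7.900] max=[-0.600,-0.700,16.100] diag=14.437


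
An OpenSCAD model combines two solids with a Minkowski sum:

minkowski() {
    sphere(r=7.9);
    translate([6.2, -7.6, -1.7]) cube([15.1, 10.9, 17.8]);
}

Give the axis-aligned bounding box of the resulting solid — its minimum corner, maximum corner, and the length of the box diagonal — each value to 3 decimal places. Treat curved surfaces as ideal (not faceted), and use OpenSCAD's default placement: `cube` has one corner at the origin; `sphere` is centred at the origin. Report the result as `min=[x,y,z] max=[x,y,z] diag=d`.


min=[-1.700,-15.500,-9.600] max=[29.200,11.200,24.000] diag=52.883

A = translate([6.2, -7.6, -1.7]) cube([15.1, 10.9, 17.8]) → bbox [6.2,-7.6,-1.7] .. [21.3,3.3,16.1]
B = sphere(r=7.9) → bbox [-7.9,-7.9,-7.9] .. [7.9,7.9,7.9]
lo = A.lo+B.lo = [6.2-7.9, -7.6-7.9, -1.7-7.9] = [-1.700,-15.500,-9.600]
hi = A.hi+B.hi = [21.3+7.9, 3.3+7.9, 16.1+7.9] = [29.200,11.200,24.000]
diag = √(30.9²+26.7²+33.6²) = √2796.66 = 52.883


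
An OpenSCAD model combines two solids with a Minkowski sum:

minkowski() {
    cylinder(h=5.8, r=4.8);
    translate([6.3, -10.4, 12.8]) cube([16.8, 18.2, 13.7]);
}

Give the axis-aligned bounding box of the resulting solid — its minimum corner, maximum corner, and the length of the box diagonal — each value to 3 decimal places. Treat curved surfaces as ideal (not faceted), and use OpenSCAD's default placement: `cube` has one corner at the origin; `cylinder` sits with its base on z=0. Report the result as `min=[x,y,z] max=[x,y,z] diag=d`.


A = translate([6.3, -10.4, 12.8]) cube([16.8, 18.2, 13.7]) → bbox [6.3,-10.4,12.8] .. [23.1,7.8,26.5]
B = cylinder(h=5.8, r=4.8) → bbox [-4.8,-4.8,0] .. [4.8,4.8,5.8]
lo = A.lo+B.lo = [6.3-4.8, -10.4-4.8, 12.8+0] = [1.500,-15.200,12.800]
hi = A.hi+B.hi = [23.1+4.8, 7.8+4.8, 26.5+5.8] = [27.900,12.600,32.300]
diag = √(26.4²+27.8²+19.5²) = √1850.05 = 43.012

min=[1.500,-15.200,12.800] max=[27.900,12.600,32.300] diag=43.012


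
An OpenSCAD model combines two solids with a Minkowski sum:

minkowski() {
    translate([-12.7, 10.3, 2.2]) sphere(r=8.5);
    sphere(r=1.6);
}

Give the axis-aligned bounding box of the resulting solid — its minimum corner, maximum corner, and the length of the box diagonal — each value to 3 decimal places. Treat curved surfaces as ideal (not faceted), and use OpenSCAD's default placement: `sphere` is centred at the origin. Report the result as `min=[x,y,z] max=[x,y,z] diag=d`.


min=[-22.800,0.200,-7.900] max=[-2.600,20.400,12.300] diag=34.987

A = translate([-12.7, 10.3, 2.2]) sphere(r=8.5) → bbox [-21.2,1.8,-6.3] .. [-4.2,18.8,10.7]
B = sphere(r=1.6) → bbox [-1.6,-1.6,-1.6] .. [1.6,1.6,1.6]
lo = A.lo+B.lo = [-21.2-1.6, 1.8-1.6, -6.3-1.6] = [-22.800,0.200,-7.900]
hi = A.hi+B.hi = [-4.2+1.6, 18.8+1.6, 10.7+1.6] = [-2.600,20.400,12.300]
diag = √(20.2²+20.2²+20.2²) = √1224.12 = 34.987


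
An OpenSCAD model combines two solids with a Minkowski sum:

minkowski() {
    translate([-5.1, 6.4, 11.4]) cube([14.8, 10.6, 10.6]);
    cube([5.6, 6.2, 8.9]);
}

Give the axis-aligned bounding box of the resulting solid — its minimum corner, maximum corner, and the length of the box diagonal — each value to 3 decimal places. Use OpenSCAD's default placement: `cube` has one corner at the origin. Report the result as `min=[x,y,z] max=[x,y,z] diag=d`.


min=[-5.100,6.400,11.400] max=[15.300,23.200,30.900] diag=32.843

A = translate([-5.1, 6.4, 11.4]) cube([14.8, 10.6, 10.6]) → bbox [-5.1,6.4,11.4] .. [9.7,17,22]
B = cube([5.6, 6.2, 8.9]) → bbox [0,0,0] .. [5.6,6.2,8.9]
lo = A.lo+B.lo = [-5.1+0, 6.4+0, 11.4+0] = [-5.100,6.400,11.400]
hi = A.hi+B.hi = [9.7+5.6, 17+6.2, 22+8.9] = [15.300,23.200,30.900]
diag = √(20.4²+16.8²+19.5²) = √1078.65 = 32.843


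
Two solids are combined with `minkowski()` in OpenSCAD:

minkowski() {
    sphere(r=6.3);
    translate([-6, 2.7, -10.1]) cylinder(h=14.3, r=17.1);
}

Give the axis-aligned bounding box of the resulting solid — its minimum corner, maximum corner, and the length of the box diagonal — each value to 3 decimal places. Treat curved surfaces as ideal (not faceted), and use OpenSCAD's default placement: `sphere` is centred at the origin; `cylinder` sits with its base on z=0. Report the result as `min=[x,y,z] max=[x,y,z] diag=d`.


A = translate([-6, 2.7, -10.1]) cylinder(h=14.3, r=17.1) → bbox [-23.1,-14.4,-10.1] .. [11.1,19.8,4.2]
B = sphere(r=6.3) → bbox [-6.3,-6.3,-6.3] .. [6.3,6.3,6.3]
lo = A.lo+B.lo = [-23.1-6.3, -14.4-6.3, -10.1-6.3] = [-29.400,-20.700,-16.400]
hi = A.hi+B.hi = [11.1+6.3, 19.8+6.3, 4.2+6.3] = [17.400,26.100,10.500]
diag = √(46.8²+46.8²+26.9²) = √5104.09 = 71.443

min=[-29.400,-20.700,-16.400] max=[17.400,26.100,10.500] diag=71.443


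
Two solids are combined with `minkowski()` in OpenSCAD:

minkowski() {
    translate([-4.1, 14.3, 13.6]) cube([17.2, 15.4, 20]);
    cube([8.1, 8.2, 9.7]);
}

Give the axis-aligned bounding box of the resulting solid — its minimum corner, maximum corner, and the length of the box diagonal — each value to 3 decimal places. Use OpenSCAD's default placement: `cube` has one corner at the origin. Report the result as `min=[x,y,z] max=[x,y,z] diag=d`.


A = translate([-4.1, 14.3, 13.6]) cube([17.2, 15.4, 20]) → bbox [-4.1,14.3,13.6] .. [13.1,29.7,33.6]
B = cube([8.1, 8.2, 9.7]) → bbox [0,0,0] .. [8.1,8.2,9.7]
lo = A.lo+B.lo = [-4.1+0, 14.3+0, 13.6+0] = [-4.100,14.300,13.600]
hi = A.hi+B.hi = [13.1+8.1, 29.7+8.2, 33.6+9.7] = [21.200,37.900,43.300]
diag = √(25.3²+23.6²+29.7²) = √2079.14 = 45.598

min=[-4.100,14.300,13.600] max=[21.200,37.900,43.300] diag=45.598


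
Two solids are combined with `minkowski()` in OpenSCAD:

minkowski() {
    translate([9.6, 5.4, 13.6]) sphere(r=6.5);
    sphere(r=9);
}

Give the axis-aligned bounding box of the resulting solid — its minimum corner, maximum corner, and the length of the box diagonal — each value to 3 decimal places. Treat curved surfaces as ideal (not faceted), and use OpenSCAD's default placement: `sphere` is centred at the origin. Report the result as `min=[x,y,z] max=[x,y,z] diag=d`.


A = translate([9.6, 5.4, 13.6]) sphere(r=6.5) → bbox [3.1,-1.1,7.1] .. [16.1,11.9,20.1]
B = sphere(r=9) → bbox [-9,-9,-9] .. [9,9,9]
lo = A.lo+B.lo = [3.1-9, -1.1-9, 7.1-9] = [-5.900,-10.100,-1.900]
hi = A.hi+B.hi = [16.1+9, 11.9+9, 20.1+9] = [25.100,20.900,29.100]
diag = √(31²+31²+31²) = √2883 = 53.694

min=[-5.900,-10.100,-1.900] max=[25.100,20.900,29.100] diag=53.694


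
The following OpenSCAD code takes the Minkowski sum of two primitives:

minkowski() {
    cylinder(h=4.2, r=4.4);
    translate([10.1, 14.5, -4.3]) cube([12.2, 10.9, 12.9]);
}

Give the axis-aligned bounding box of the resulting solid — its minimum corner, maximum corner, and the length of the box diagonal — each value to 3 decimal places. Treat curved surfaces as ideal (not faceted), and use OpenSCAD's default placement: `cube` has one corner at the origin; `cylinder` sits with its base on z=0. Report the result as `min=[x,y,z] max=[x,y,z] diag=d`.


min=[5.700,10.100,-4.300] max=[26.700,29.800,12.800] diag=33.489

A = translate([10.1, 14.5, -4.3]) cube([12.2, 10.9, 12.9]) → bbox [10.1,14.5,-4.3] .. [22.3,25.4,8.6]
B = cylinder(h=4.2, r=4.4) → bbox [-4.4,-4.4,0] .. [4.4,4.4,4.2]
lo = A.lo+B.lo = [10.1-4.4, 14.5-4.4, -4.3+0] = [5.700,10.100,-4.300]
hi = A.hi+B.hi = [22.3+4.4, 25.4+4.4, 8.6+4.2] = [26.700,29.800,12.800]
diag = √(21²+19.7²+17.1²) = √1121.5 = 33.489


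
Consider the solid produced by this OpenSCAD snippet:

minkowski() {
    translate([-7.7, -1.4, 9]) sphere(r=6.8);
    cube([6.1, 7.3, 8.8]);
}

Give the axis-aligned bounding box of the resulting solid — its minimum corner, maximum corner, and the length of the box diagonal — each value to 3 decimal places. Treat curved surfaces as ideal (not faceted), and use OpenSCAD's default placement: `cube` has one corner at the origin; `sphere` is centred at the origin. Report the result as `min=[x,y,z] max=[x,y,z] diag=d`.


A = translate([-7.7, -1.4, 9]) sphere(r=6.8) → bbox [-14.5,-8.2,2.2] .. [-0.9,5.4,15.8]
B = cube([6.1, 7.3, 8.8]) → bbox [0,0,0] .. [6.1,7.3,8.8]
lo = A.lo+B.lo = [-14.5+0, -8.2+0, 2.2+0] = [-14.500,-8.200,2.200]
hi = A.hi+B.hi = [-0.9+6.1, 5.4+7.3, 15.8+8.8] = [5.200,12.700,24.600]
diag = √(19.7²+20.9²+22.4²) = √1326.66 = 36.423

min=[-14.500,-8.200,2.200] max=[5.200,12.700,24.600] diag=36.423


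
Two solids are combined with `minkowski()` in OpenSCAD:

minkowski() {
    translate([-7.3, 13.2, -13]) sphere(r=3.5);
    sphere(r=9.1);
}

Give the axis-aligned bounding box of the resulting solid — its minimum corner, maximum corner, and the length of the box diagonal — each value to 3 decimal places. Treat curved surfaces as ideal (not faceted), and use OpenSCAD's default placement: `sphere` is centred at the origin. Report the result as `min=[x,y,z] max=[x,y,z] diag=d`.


min=[-19.900,0.600,-25.600] max=[5.300,25.800,-0.400] diag=43.648

A = translate([-7.3, 13.2, -13]) sphere(r=3.5) → bbox [-10.8,9.7,-16.5] .. [-3.8,16.7,-9.5]
B = sphere(r=9.1) → bbox [-9.1,-9.1,-9.1] .. [9.1,9.1,9.1]
lo = A.lo+B.lo = [-10.8-9.1, 9.7-9.1, -16.5-9.1] = [-19.900,0.600,-25.600]
hi = A.hi+B.hi = [-3.8+9.1, 16.7+9.1, -9.5+9.1] = [5.300,25.800,-0.400]
diag = √(25.2²+25.2²+25.2²) = √1905.12 = 43.648


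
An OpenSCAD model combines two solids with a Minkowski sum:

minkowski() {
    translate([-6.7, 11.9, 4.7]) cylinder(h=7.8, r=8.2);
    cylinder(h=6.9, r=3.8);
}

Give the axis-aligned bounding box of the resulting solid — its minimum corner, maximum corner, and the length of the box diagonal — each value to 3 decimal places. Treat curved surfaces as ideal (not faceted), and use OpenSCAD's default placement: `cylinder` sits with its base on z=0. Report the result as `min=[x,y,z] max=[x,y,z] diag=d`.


min=[-18.700,-0.100,4.700] max=[5.300,23.900,19.400] diag=36.988

A = translate([-6.7, 11.9, 4.7]) cylinder(h=7.8, r=8.2) → bbox [-14.9,3.7,4.7] .. [1.5,20.1,12.5]
B = cylinder(h=6.9, r=3.8) → bbox [-3.8,-3.8,0] .. [3.8,3.8,6.9]
lo = A.lo+B.lo = [-14.9-3.8, 3.7-3.8, 4.7+0] = [-18.700,-0.100,4.700]
hi = A.hi+B.hi = [1.5+3.8, 20.1+3.8, 12.5+6.9] = [5.300,23.900,19.400]
diag = √(24²+24²+14.7²) = √1368.09 = 36.988


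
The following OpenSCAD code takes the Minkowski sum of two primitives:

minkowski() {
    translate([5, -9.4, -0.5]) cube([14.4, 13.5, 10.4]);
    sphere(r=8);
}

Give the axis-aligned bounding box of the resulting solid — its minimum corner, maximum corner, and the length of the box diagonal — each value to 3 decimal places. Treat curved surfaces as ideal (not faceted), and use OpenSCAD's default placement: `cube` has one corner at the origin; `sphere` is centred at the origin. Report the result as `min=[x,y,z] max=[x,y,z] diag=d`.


min=[-3.000,-17.400,-8.500] max=[27.400,12.100,17.900] diag=49.914

A = translate([5, -9.4, -0.5]) cube([14.4, 13.5, 10.4]) → bbox [5,-9.4,-0.5] .. [19.4,4.1,9.9]
B = sphere(r=8) → bbox [-8,-8,-8] .. [8,8,8]
lo = A.lo+B.lo = [5-8, -9.4-8, -0.5-8] = [-3.000,-17.400,-8.500]
hi = A.hi+B.hi = [19.4+8, 4.1+8, 9.9+8] = [27.400,12.100,17.900]
diag = √(30.4²+29.5²+26.4²) = √2491.37 = 49.914


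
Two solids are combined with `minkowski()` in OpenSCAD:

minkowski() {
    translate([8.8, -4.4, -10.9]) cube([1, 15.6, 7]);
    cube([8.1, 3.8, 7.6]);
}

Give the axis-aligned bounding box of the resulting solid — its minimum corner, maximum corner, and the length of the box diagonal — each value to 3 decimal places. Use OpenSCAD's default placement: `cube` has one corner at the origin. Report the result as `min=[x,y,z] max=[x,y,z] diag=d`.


min=[8.800,-4.400,-10.900] max=[17.900,15.000,3.700] diag=25.929

A = translate([8.8, -4.4, -10.9]) cube([1, 15.6, 7]) → bbox [8.8,-4.4,-10.9] .. [9.8,11.2,-3.9]
B = cube([8.1, 3.8, 7.6]) → bbox [0,0,0] .. [8.1,3.8,7.6]
lo = A.lo+B.lo = [8.8+0, -4.4+0, -10.9+0] = [8.800,-4.400,-10.900]
hi = A.hi+B.hi = [9.8+8.1, 11.2+3.8, -3.9+7.6] = [17.900,15.000,3.700]
diag = √(9.1²+19.4²+14.6²) = √672.33 = 25.929


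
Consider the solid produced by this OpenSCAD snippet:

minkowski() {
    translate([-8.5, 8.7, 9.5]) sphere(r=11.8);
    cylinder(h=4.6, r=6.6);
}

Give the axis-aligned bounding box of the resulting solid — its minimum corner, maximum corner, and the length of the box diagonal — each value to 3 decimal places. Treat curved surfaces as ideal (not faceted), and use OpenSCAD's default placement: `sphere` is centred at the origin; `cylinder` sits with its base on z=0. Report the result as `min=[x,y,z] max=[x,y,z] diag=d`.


A = translate([-8.5, 8.7, 9.5]) sphere(r=11.8) → bbox [-20.3,-3.1,-2.3] .. [3.3,20.5,21.3]
B = cylinder(h=4.6, r=6.6) → bbox [-6.6,-6.6,0] .. [6.6,6.6,4.6]
lo = A.lo+B.lo = [-20.3-6.6, -3.1-6.6, -2.3+0] = [-26.900,-9.700,-2.300]
hi = A.hi+B.hi = [3.3+6.6, 20.5+6.6, 21.3+4.6] = [9.900,27.100,25.900]
diag = √(36.8²+36.8²+28.2²) = √3503.72 = 59.192

min=[-26.900,-9.700,-2.300] max=[9.900,27.100,25.900] diag=59.192


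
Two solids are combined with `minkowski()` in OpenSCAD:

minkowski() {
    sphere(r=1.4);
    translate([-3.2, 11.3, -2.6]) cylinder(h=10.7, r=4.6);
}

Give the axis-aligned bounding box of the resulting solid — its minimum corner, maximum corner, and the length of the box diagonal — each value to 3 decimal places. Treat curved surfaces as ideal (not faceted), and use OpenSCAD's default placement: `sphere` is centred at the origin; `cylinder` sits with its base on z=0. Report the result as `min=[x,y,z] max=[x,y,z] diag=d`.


A = translate([-3.2, 11.3, -2.6]) cylinder(h=10.7, r=4.6) → bbox [-7.8,6.7,-2.6] .. [1.4,15.9,8.1]
B = sphere(r=1.4) → bbox [-1.4,-1.4,-1.4] .. [1.4,1.4,1.4]
lo = A.lo+B.lo = [-7.8-1.4, 6.7-1.4, -2.6-1.4] = [-9.200,5.300,-4.000]
hi = A.hi+B.hi = [1.4+1.4, 15.9+1.4, 8.1+1.4] = [2.800,17.300,9.500]
diag = √(12²+12²+13.5²) = √470.25 = 21.685

min=[-9.200,5.300,-4.000] max=[2.800,17.300,9.500] diag=21.685


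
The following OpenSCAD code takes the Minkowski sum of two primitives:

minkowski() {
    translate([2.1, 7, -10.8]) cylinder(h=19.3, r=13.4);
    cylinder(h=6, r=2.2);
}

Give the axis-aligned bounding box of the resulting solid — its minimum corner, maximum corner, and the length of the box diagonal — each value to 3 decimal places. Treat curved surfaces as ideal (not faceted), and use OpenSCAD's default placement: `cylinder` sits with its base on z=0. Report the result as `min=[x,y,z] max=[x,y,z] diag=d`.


A = translate([2.1, 7, -10.8]) cylinder(h=19.3, r=13.4) → bbox [-11.3,-6.4,-10.8] .. [15.5,20.4,8.5]
B = cylinder(h=6, r=2.2) → bbox [-2.2,-2.2,0] .. [2.2,2.2,6]
lo = A.lo+B.lo = [-11.3-2.2, -6.4-2.2, -10.8+0] = [-13.500,-8.600,-10.800]
hi = A.hi+B.hi = [15.5+2.2, 20.4+2.2, 8.5+6] = [17.700,22.600,14.500]
diag = √(31.2²+31.2²+25.3²) = √2586.97 = 50.862

min=[-13.500,-8.600,-10.800] max=[17.700,22.600,14.500] diag=50.862


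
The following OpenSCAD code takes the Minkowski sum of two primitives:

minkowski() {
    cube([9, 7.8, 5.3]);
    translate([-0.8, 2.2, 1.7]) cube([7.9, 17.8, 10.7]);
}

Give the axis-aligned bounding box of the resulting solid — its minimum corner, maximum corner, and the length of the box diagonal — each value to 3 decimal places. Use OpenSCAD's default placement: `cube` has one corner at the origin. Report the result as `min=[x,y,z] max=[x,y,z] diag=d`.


min=[-0.800,2.200,1.700] max=[16.100,27.800,17.700] diag=34.597

A = translate([-0.8, 2.2, 1.7]) cube([7.9, 17.8, 10.7]) → bbox [-0.8,2.2,1.7] .. [7.1,20,12.4]
B = cube([9, 7.8, 5.3]) → bbox [0,0,0] .. [9,7.8,5.3]
lo = A.lo+B.lo = [-0.8+0, 2.2+0, 1.7+0] = [-0.800,2.200,1.700]
hi = A.hi+B.hi = [7.1+9, 20+7.8, 12.4+5.3] = [16.100,27.800,17.700]
diag = √(16.9²+25.6²+16²) = √1196.97 = 34.597


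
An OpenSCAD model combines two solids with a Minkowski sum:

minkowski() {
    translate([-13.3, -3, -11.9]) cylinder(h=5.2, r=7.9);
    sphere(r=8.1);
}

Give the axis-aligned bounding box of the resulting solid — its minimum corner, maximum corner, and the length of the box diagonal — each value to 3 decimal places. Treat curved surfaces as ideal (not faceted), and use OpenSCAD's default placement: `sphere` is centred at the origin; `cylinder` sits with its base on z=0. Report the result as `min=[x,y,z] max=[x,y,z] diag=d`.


A = translate([-13.3, -3, -11.9]) cylinder(h=5.2, r=7.9) → bbox [-21.2,-10.9,-11.9] .. [-5.4,4.9,-6.7]
B = sphere(r=8.1) → bbox [-8.1,-8.1,-8.1] .. [8.1,8.1,8.1]
lo = A.lo+B.lo = [-21.2-8.1, -10.9-8.1, -11.9-8.1] = [-29.300,-19.000,-20.000]
hi = A.hi+B.hi = [-5.4+8.1, 4.9+8.1, -6.7+8.1] = [2.700,13.000,1.400]
diag = √(32²+32²+21.4²) = √2505.96 = 50.060

min=[-29.300,-19.000,-20.000] max=[2.700,13.000,1.400] diag=50.060


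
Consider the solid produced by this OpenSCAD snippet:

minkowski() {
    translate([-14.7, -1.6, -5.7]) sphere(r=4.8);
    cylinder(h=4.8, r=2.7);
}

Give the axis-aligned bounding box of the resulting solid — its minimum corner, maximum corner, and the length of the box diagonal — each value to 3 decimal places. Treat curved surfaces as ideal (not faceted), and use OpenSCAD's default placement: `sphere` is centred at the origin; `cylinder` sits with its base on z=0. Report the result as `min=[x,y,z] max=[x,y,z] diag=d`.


A = translate([-14.7, -1.6, -5.7]) sphere(r=4.8) → bbox [-19.5,-6.4,-10.5] .. [-9.9,3.2,-0.9]
B = cylinder(h=4.8, r=2.7) → bbox [-2.7,-2.7,0] .. [2.7,2.7,4.8]
lo = A.lo+B.lo = [-19.5-2.7, -6.4-2.7, -10.5+0] = [-22.200,-9.100,-10.500]
hi = A.hi+B.hi = [-9.9+2.7, 3.2+2.7, -0.9+4.8] = [-7.200,5.900,3.900]
diag = √(15²+15²+14.4²) = √657.36 = 25.639

min=[-22.200,-9.100,-10.500] max=[-7.200,5.900,3.900] diag=25.639


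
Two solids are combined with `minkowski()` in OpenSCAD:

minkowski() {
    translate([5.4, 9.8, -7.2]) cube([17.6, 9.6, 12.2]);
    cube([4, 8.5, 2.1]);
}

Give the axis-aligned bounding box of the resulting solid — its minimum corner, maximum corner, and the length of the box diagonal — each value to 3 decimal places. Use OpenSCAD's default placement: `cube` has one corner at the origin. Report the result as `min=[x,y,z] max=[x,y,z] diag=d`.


A = translate([5.4, 9.8, -7.2]) cube([17.6, 9.6, 12.2]) → bbox [5.4,9.8,-7.2] .. [23,19.4,5]
B = cube([4, 8.5, 2.1]) → bbox [0,0,0] .. [4,8.5,2.1]
lo = A.lo+B.lo = [5.4+0, 9.8+0, -7.2+0] = [5.400,9.800,-7.200]
hi = A.hi+B.hi = [23+4, 19.4+8.5, 5+2.1] = [27.000,27.900,7.100]
diag = √(21.6²+18.1²+14.3²) = √998.66 = 31.602

min=[5.400,9.800,-7.200] max=[27.000,27.900,7.100] diag=31.602


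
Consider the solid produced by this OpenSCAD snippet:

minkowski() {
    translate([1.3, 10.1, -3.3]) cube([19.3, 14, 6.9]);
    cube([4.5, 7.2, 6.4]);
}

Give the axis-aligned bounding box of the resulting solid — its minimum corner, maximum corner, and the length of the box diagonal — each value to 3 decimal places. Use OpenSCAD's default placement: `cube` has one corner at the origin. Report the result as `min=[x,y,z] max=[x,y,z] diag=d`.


min=[1.300,10.100,-3.300] max=[25.100,31.300,10.000] diag=34.537

A = translate([1.3, 10.1, -3.3]) cube([19.3, 14, 6.9]) → bbox [1.3,10.1,-3.3] .. [20.6,24.1,3.6]
B = cube([4.5, 7.2, 6.4]) → bbox [0,0,0] .. [4.5,7.2,6.4]
lo = A.lo+B.lo = [1.3+0, 10.1+0, -3.3+0] = [1.300,10.100,-3.300]
hi = A.hi+B.hi = [20.6+4.5, 24.1+7.2, 3.6+6.4] = [25.100,31.300,10.000]
diag = √(23.8²+21.2²+13.3²) = √1192.77 = 34.537


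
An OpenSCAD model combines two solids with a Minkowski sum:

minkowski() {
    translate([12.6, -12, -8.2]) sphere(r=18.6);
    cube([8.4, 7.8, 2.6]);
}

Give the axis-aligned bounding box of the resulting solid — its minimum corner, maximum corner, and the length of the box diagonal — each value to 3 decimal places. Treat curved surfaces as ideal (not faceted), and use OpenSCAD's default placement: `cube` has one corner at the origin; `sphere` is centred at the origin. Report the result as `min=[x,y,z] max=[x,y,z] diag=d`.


A = translate([12.6, -12, -8.2]) sphere(r=18.6) → bbox [-6,-30.6,-26.8] .. [31.2,6.6,10.4]
B = cube([8.4, 7.8, 2.6]) → bbox [0,0,0] .. [8.4,7.8,2.6]
lo = A.lo+B.lo = [-6+0, -30.6+0, -26.8+0] = [-6.000,-30.600,-26.800]
hi = A.hi+B.hi = [31.2+8.4, 6.6+7.8, 10.4+2.6] = [39.600,14.400,13.000]
diag = √(45.6²+45²+39.8²) = √5688.4 = 75.421

min=[-6.000,-30.600,-26.800] max=[39.600,14.400,13.000] diag=75.421


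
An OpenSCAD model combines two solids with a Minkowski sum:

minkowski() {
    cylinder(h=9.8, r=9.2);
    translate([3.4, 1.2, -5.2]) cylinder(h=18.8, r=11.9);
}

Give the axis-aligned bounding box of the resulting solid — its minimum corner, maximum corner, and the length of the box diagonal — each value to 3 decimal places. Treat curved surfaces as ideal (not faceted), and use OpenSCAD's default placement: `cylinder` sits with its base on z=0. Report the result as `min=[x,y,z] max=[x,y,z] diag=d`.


A = translate([3.4, 1.2, -5.2]) cylinder(h=18.8, r=11.9) → bbox [-8.5,-10.7,-5.2] .. [15.3,13.1,13.6]
B = cylinder(h=9.8, r=9.2) → bbox [-9.2,-9.2,0] .. [9.2,9.2,9.8]
lo = A.lo+B.lo = [-8.5-9.2, -10.7-9.2, -5.2+0] = [-17.700,-19.900,-5.200]
hi = A.hi+B.hi = [15.3+9.2, 13.1+9.2, 13.6+9.8] = [24.500,22.300,23.400]
diag = √(42.2²+42.2²+28.6²) = √4379.64 = 66.179

min=[-17.700,-19.900,-5.200] max=[24.500,22.300,23.400] diag=66.179


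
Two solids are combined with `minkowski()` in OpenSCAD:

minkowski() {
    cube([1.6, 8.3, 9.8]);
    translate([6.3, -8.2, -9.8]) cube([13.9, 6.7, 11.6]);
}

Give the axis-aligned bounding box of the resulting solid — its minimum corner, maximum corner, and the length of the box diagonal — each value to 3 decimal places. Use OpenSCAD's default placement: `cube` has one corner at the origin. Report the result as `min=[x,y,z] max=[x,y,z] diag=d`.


A = translate([6.3, -8.2, -9.8]) cube([13.9, 6.7, 11.6]) → bbox [6.3,-8.2,-9.8] .. [20.2,-1.5,1.8]
B = cube([1.6, 8.3, 9.8]) → bbox [0,0,0] .. [1.6,8.3,9.8]
lo = A.lo+B.lo = [6.3+0, -8.2+0, -9.8+0] = [6.300,-8.200,-9.800]
hi = A.hi+B.hi = [20.2+1.6, -1.5+8.3, 1.8+9.8] = [21.800,6.800,11.600]
diag = √(15.5²+15²+21.4²) = √923.21 = 30.384

min=[6.300,-8.200,-9.800] max=[21.800,6.800,11.600] diag=30.384


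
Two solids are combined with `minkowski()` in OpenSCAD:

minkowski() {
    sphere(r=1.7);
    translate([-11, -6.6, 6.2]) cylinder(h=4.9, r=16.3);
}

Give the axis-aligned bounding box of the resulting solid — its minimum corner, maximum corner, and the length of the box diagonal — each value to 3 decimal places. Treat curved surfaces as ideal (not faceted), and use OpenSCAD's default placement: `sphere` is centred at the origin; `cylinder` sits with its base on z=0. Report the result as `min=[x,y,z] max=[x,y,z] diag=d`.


A = translate([-11, -6.6, 6.2]) cylinder(h=4.9, r=16.3) → bbox [-27.3,-22.9,6.2] .. [5.3,9.7,11.1]
B = sphere(r=1.7) → bbox [-1.7,-1.7,-1.7] .. [1.7,1.7,1.7]
lo = A.lo+B.lo = [-27.3-1.7, -22.9-1.7, 6.2-1.7] = [-29.000,-24.600,4.500]
hi = A.hi+B.hi = [5.3+1.7, 9.7+1.7, 11.1+1.7] = [7.000,11.400,12.800]
diag = √(36²+36²+8.3²) = √2660.89 = 51.584

min=[-29.000,-24.600,4.500] max=[7.000,11.400,12.800] diag=51.584


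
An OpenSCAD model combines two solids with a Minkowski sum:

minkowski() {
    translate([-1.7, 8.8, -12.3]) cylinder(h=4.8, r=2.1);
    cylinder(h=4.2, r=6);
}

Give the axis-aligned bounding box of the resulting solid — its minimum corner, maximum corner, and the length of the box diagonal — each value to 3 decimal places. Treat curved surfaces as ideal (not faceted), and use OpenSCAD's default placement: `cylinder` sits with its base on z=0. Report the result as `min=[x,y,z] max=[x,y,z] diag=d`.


A = translate([-1.7, 8.8, -12.3]) cylinder(h=4.8, r=2.1) → bbox [-3.8,6.7,-12.3] .. [0.4,10.9,-7.5]
B = cylinder(h=4.2, r=6) → bbox [-6,-6,0] .. [6,6,4.2]
lo = A.lo+B.lo = [-3.8-6, 6.7-6, -12.3+0] = [-9.800,0.700,-12.300]
hi = A.hi+B.hi = [0.4+6, 10.9+6, -7.5+4.2] = [6.400,16.900,-3.300]
diag = √(16.2²+16.2²+9²) = √605.88 = 24.615

min=[-9.800,0.700,-12.300] max=[6.400,16.900,-3.300] diag=24.615


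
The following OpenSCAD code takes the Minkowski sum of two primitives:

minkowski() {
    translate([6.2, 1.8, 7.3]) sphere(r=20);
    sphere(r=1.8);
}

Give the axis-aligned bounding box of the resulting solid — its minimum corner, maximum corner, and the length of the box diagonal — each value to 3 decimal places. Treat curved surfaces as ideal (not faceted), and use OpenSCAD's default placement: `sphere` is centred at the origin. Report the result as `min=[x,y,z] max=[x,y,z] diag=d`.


min=[-15.600,-20.000,-14.500] max=[28.000,23.600,29.100] diag=75.517

A = translate([6.2, 1.8, 7.3]) sphere(r=20) → bbox [-13.8,-18.2,-12.7] .. [26.2,21.8,27.3]
B = sphere(r=1.8) → bbox [-1.8,-1.8,-1.8] .. [1.8,1.8,1.8]
lo = A.lo+B.lo = [-13.8-1.8, -18.2-1.8, -12.7-1.8] = [-15.600,-20.000,-14.500]
hi = A.hi+B.hi = [26.2+1.8, 21.8+1.8, 27.3+1.8] = [28.000,23.600,29.100]
diag = √(43.6²+43.6²+43.6²) = √5702.88 = 75.517
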